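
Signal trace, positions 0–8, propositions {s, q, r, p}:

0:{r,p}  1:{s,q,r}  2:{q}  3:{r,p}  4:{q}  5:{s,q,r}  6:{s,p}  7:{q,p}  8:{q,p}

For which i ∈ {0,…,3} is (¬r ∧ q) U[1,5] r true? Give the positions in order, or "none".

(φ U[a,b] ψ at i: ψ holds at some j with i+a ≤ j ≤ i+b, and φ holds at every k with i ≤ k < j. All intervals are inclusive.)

Evaluate at each i in [0,3]:
  i=0: ✗ (lhs fails at k=0 before rhs at j=1)
  i=1: ✗ (lhs fails at k=1 before rhs at j=3)
  i=2: ✓ (rhs at j=3; lhs holds on [2,2])
  i=3: ✗ (lhs fails at k=3 before rhs at j=5)

2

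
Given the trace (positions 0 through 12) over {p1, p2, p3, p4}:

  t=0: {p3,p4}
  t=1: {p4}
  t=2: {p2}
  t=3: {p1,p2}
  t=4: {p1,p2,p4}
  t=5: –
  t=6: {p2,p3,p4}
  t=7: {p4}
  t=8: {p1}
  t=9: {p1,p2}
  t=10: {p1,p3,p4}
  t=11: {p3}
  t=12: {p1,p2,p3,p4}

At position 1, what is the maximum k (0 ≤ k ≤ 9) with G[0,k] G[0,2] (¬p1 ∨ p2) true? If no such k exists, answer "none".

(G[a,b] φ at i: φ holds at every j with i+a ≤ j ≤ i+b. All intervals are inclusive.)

G[0,2] (¬p1 ∨ p2) must hold from j=1 onward; find where it first fails.
  j=1: holds
  j=2: holds
  j=3: holds
  j=4: holds
  j=5: holds
  j=6: fails
Holds on [1,5], so largest k = 4.

4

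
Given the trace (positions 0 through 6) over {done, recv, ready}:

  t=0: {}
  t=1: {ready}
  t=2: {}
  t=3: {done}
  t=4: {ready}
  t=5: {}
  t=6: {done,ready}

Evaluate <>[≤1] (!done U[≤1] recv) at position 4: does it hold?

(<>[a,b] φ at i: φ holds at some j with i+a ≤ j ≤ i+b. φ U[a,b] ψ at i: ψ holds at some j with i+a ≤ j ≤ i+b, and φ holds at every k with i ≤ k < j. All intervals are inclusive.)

False

Check (!done U[≤1] recv) at each j in [4,5]:
  j=4: fails
  j=5: fails
No position in the window satisfies it → formula fails.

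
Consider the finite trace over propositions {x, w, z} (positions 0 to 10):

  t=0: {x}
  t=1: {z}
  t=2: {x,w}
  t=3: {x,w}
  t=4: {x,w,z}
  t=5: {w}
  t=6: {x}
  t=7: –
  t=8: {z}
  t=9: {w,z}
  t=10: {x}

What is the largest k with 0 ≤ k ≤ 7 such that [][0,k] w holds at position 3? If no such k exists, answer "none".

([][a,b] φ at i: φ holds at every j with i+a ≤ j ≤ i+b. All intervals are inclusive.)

2

w must hold from j=3 onward; find where it first fails.
  j=3: holds
  j=4: holds
  j=5: holds
  j=6: fails
Holds on [3,5], so largest k = 2.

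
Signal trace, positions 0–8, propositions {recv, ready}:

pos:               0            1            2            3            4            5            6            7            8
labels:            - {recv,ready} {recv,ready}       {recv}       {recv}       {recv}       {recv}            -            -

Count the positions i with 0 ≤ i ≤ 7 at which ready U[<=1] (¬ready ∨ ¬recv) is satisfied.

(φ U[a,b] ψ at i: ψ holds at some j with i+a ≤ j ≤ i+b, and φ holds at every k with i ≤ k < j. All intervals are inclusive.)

7

Evaluate at each i in [0,7]:
  i=0: ✓ (rhs at j=0)
  i=1: ✗ (no rhs in [1,2])
  i=2: ✓ (rhs at j=3; lhs holds on [2,2])
  i=3: ✓ (rhs at j=3)
  i=4: ✓ (rhs at j=4)
  i=5: ✓ (rhs at j=5)
  i=6: ✓ (rhs at j=6)
  i=7: ✓ (rhs at j=7)
Positions where it holds: {0, 2, 3, 4, 5, 6, 7} → 7.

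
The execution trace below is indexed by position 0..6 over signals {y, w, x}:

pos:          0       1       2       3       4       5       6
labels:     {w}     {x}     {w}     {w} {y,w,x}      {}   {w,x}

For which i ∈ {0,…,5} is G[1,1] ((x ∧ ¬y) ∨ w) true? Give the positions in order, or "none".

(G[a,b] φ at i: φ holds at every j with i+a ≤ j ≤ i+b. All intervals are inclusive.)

Evaluate at each i in [0,5]:
  i=0: ✓ (all of [1,1])
  i=1: ✓ (all of [2,2])
  i=2: ✓ (all of [3,3])
  i=3: ✓ (all of [4,4])
  i=4: ✗ (fails at j=5)
  i=5: ✓ (all of [6,6])

0, 1, 2, 3, 5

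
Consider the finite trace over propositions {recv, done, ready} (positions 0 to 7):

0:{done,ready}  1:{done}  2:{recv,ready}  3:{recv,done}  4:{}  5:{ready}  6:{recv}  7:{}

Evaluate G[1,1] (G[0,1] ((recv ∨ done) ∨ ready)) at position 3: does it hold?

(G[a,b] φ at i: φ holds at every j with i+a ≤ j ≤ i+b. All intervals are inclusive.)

Does not hold

Check G[0,1] ((recv ∨ done) ∨ ready) at every j in [4,4]:
  j=4: fails at 4
Fails at j=4 → formula fails.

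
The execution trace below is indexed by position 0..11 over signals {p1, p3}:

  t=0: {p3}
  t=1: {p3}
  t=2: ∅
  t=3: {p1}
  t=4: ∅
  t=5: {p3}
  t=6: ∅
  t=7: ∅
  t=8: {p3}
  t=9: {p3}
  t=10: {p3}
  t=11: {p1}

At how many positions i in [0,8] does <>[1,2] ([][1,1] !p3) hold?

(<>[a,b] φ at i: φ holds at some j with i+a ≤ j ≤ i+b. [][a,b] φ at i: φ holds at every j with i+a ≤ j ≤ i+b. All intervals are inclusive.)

7

Evaluate at each i in [0,8]:
  i=0: ✓ (witness j=1)
  i=1: ✓ (witness j=2)
  i=2: ✓ (witness j=3)
  i=3: ✓ (witness j=5)
  i=4: ✓ (witness j=5)
  i=5: ✓ (witness j=6)
  i=6: ✗ (none in [7,8])
  i=7: ✗ (none in [8,9])
  i=8: ✓ (witness j=10)
Positions where it holds: {0, 1, 2, 3, 4, 5, 8} → 7.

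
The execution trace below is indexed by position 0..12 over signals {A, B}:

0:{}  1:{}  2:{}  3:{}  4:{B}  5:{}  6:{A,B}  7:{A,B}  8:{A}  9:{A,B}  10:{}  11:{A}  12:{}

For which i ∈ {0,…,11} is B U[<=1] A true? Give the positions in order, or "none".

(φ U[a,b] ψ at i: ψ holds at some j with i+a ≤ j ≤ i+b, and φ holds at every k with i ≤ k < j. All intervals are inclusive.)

Evaluate at each i in [0,11]:
  i=0: ✗ (no rhs in [0,1])
  i=1: ✗ (no rhs in [1,2])
  i=2: ✗ (no rhs in [2,3])
  i=3: ✗ (no rhs in [3,4])
  i=4: ✗ (no rhs in [4,5])
  i=5: ✗ (lhs fails at k=5 before rhs at j=6)
  i=6: ✓ (rhs at j=6)
  i=7: ✓ (rhs at j=7)
  i=8: ✓ (rhs at j=8)
  i=9: ✓ (rhs at j=9)
  i=10: ✗ (lhs fails at k=10 before rhs at j=11)
  i=11: ✓ (rhs at j=11)

6, 7, 8, 9, 11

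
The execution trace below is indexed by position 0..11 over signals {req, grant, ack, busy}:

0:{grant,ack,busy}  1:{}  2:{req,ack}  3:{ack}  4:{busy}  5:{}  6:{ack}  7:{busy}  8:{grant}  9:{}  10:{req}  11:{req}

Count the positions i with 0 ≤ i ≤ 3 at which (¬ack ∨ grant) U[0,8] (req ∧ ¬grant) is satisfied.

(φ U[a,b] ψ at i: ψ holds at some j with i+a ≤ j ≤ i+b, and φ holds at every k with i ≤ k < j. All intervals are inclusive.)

Evaluate at each i in [0,3]:
  i=0: ✓ (rhs at j=2; lhs holds on [0,1])
  i=1: ✓ (rhs at j=2; lhs holds on [1,1])
  i=2: ✓ (rhs at j=2)
  i=3: ✗ (lhs fails at k=3 before rhs at j=10)
Positions where it holds: {0, 1, 2} → 3.

3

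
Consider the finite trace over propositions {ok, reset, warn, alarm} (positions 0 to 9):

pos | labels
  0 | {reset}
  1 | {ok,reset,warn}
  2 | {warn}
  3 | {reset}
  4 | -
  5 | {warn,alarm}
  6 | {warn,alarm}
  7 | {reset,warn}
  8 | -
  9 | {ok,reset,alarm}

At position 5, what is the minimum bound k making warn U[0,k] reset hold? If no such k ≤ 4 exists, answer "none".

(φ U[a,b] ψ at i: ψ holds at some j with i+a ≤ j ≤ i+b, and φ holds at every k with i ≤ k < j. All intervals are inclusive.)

Need earliest j ≥ 5 with reset, and warn at every k in [5,j-1].
  j=5: rhs fails.
  j=6: rhs fails.
  j=7: rhs holds; lhs holds on [5,6]. k = 2.

2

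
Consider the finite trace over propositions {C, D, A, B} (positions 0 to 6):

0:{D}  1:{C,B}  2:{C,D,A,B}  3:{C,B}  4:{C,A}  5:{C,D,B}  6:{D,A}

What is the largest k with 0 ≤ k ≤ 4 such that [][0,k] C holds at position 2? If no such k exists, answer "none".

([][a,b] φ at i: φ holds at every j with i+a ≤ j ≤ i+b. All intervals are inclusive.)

3

C must hold from j=2 onward; find where it first fails.
  j=2: holds
  j=3: holds
  j=4: holds
  j=5: holds
  j=6: fails
Holds on [2,5], so largest k = 3.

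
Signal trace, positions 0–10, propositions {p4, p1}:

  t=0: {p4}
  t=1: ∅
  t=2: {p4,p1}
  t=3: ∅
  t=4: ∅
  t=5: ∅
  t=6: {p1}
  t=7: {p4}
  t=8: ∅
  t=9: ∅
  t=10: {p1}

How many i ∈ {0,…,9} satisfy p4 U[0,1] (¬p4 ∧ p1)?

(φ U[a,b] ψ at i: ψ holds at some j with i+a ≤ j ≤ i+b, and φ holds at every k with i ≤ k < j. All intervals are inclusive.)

Evaluate at each i in [0,9]:
  i=0: ✗ (no rhs in [0,1])
  i=1: ✗ (no rhs in [1,2])
  i=2: ✗ (no rhs in [2,3])
  i=3: ✗ (no rhs in [3,4])
  i=4: ✗ (no rhs in [4,5])
  i=5: ✗ (lhs fails at k=5 before rhs at j=6)
  i=6: ✓ (rhs at j=6)
  i=7: ✗ (no rhs in [7,8])
  i=8: ✗ (no rhs in [8,9])
  i=9: ✗ (lhs fails at k=9 before rhs at j=10)
Positions where it holds: {6} → 1.

1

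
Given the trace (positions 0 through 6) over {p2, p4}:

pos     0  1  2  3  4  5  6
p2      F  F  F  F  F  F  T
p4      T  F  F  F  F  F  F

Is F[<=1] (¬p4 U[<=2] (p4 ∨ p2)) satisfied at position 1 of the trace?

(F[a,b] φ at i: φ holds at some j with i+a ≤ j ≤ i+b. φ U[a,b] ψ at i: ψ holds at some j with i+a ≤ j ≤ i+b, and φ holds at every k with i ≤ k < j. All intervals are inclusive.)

Check (¬p4 U[<=2] (p4 ∨ p2)) at each j in [1,2]:
  j=1: fails
  j=2: fails
No position in the window satisfies it → formula fails.

False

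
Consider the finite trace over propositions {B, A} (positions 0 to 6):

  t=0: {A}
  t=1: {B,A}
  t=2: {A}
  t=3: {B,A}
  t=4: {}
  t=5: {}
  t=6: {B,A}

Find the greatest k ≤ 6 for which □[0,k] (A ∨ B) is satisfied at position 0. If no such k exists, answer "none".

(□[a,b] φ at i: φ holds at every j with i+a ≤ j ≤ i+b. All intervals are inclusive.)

(A ∨ B) must hold from j=0 onward; find where it first fails.
  j=0: holds
  j=1: holds
  j=2: holds
  j=3: holds
  j=4: fails
Holds on [0,3], so largest k = 3.

3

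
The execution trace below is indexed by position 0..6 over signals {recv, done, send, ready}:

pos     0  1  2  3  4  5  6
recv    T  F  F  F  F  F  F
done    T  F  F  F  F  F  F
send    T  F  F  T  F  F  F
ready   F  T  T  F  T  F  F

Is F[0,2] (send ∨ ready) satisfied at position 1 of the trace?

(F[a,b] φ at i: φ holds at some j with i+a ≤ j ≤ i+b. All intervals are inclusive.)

Check (send ∨ ready) at each j in [1,3]:
  j=1: true
  j=2: true
  j=3: true
Found at j=1 → formula holds.

True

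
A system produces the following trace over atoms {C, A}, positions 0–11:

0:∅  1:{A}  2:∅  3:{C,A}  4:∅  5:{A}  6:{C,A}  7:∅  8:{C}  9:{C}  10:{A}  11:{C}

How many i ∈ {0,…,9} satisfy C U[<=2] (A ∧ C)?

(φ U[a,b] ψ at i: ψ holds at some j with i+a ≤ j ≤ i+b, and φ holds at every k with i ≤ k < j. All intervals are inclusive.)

2

Evaluate at each i in [0,9]:
  i=0: ✗ (no rhs in [0,2])
  i=1: ✗ (lhs fails at k=1 before rhs at j=3)
  i=2: ✗ (lhs fails at k=2 before rhs at j=3)
  i=3: ✓ (rhs at j=3)
  i=4: ✗ (lhs fails at k=4 before rhs at j=6)
  i=5: ✗ (lhs fails at k=5 before rhs at j=6)
  i=6: ✓ (rhs at j=6)
  i=7: ✗ (no rhs in [7,9])
  i=8: ✗ (no rhs in [8,10])
  i=9: ✗ (no rhs in [9,11])
Positions where it holds: {3, 6} → 2.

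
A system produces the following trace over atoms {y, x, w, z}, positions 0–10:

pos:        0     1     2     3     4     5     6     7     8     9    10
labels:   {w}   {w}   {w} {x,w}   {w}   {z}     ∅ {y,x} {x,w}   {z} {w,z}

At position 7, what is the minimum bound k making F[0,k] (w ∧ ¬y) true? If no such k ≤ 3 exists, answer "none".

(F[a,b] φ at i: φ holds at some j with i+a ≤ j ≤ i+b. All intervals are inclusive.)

1

Scan j = 7,8,… for (w ∧ ¬y):
  j=7: fails
  j=8: holds
First hit at j=8, so smallest k = 8-7 = 1.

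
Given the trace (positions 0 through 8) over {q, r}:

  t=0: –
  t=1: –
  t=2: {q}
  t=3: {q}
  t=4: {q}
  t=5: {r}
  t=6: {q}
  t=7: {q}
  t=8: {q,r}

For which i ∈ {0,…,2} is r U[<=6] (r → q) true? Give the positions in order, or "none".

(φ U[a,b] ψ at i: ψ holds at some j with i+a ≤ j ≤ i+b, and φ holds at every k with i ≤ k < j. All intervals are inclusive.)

0, 1, 2

Evaluate at each i in [0,2]:
  i=0: ✓ (rhs at j=0)
  i=1: ✓ (rhs at j=1)
  i=2: ✓ (rhs at j=2)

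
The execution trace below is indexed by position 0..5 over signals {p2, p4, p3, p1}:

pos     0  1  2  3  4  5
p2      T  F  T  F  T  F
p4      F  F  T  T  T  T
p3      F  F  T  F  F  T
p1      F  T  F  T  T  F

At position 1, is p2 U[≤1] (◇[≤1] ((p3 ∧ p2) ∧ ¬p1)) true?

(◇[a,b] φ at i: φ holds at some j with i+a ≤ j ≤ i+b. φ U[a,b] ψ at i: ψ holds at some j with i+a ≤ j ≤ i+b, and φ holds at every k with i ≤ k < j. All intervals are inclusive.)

True

Need some j in [1,2] with ◇[≤1] ((p3 ∧ p2) ∧ ¬p1), and p2 at every k in [1,j-1].
  j=1: ◇[≤1] ((p3 ∧ p2) ∧ ¬p1) holds; no prefix to check → satisfied.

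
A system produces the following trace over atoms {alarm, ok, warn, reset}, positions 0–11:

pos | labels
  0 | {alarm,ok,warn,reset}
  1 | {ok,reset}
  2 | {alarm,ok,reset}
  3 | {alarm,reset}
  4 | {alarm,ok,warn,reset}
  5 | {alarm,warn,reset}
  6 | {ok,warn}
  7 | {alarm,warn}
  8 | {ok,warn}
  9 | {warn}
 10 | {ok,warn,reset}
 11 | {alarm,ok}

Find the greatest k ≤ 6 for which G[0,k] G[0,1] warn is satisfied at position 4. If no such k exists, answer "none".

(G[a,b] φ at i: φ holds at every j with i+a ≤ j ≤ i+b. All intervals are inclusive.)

G[0,1] warn must hold from j=4 onward; find where it first fails.
  j=4: holds
  j=5: holds
  j=6: holds
  j=7: holds
  j=8: holds
  j=9: holds
  j=10: fails
Holds on [4,9], so largest k = 5.

5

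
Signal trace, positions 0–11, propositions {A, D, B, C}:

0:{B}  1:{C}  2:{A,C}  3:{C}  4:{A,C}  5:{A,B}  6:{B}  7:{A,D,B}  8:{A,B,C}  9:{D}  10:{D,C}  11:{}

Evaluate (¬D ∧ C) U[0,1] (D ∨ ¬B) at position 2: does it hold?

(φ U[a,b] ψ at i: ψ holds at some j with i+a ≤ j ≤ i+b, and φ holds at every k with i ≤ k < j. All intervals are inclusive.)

True

Need some j in [2,3] with (D ∨ ¬B), and (¬D ∧ C) at every k in [2,j-1].
  j=2: (D ∨ ¬B) holds; no prefix to check → satisfied.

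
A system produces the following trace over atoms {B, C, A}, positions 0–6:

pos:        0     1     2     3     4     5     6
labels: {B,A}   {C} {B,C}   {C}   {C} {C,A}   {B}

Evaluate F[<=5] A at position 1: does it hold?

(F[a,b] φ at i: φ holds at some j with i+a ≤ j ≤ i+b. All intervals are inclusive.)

Check A at each j in [1,6]:
  j=1: false
  j=2: false
  j=3: false
  j=4: false
  j=5: true
  j=6: false
Found at j=5 → formula holds.

Yes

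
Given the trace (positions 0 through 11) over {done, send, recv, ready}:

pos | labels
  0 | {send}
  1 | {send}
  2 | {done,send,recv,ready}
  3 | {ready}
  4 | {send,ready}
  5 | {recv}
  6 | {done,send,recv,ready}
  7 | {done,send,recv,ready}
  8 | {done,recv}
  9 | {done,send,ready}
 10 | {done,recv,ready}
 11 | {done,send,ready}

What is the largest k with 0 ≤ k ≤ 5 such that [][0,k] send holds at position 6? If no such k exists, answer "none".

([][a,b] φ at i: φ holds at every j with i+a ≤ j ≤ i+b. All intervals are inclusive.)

send must hold from j=6 onward; find where it first fails.
  j=6: holds
  j=7: holds
  j=8: fails
Holds on [6,7], so largest k = 1.

1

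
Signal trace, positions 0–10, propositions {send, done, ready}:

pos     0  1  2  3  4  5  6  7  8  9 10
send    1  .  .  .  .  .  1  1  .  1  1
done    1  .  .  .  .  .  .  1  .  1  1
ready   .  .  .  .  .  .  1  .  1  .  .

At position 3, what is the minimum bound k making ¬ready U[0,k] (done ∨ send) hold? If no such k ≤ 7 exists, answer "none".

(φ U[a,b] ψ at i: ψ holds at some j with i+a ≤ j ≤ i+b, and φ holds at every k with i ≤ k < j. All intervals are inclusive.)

Need earliest j ≥ 3 with (done ∨ send), and ¬ready at every k in [3,j-1].
  j=3: rhs fails.
  j=4: rhs fails.
  j=5: rhs fails.
  j=6: rhs holds; lhs holds on [3,5]. k = 3.

3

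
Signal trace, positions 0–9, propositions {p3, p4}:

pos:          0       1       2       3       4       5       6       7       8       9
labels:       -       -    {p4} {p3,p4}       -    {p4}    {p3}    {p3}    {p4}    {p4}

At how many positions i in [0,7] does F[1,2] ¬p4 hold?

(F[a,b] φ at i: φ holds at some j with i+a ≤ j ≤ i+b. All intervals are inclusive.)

6

Evaluate at each i in [0,7]:
  i=0: ✓ (witness j=1)
  i=1: ✗ (none in [2,3])
  i=2: ✓ (witness j=4)
  i=3: ✓ (witness j=4)
  i=4: ✓ (witness j=6)
  i=5: ✓ (witness j=6)
  i=6: ✓ (witness j=7)
  i=7: ✗ (none in [8,9])
Positions where it holds: {0, 2, 3, 4, 5, 6} → 6.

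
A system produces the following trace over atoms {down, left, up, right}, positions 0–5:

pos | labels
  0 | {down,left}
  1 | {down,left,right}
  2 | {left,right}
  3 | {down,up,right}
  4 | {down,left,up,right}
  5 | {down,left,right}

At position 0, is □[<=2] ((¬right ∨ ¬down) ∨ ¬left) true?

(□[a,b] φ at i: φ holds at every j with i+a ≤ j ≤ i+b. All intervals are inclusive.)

Does not hold

Check ((¬right ∨ ¬down) ∨ ¬left) at every j in [0,2]:
  j=0: true
  j=1: false
  j=2: true
Fails at j=1 → formula fails.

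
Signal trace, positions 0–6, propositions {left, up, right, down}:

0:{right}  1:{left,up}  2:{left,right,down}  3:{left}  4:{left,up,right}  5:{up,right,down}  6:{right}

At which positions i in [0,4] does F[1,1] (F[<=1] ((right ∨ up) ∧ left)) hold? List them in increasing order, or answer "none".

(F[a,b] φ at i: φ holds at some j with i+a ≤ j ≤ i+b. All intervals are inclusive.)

0, 1, 2, 3

Evaluate at each i in [0,4]:
  i=0: ✓ (witness j=1)
  i=1: ✓ (witness j=2)
  i=2: ✓ (witness j=3)
  i=3: ✓ (witness j=4)
  i=4: ✗ (none in [5,5])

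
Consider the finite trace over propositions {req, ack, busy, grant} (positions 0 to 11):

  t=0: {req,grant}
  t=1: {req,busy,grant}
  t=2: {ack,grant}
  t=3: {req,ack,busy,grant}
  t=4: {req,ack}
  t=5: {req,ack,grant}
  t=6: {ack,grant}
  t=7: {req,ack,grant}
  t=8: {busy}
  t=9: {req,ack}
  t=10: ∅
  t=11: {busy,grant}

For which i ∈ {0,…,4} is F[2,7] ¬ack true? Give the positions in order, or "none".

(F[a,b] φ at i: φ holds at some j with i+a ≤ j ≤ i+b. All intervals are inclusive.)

1, 2, 3, 4

Evaluate at each i in [0,4]:
  i=0: ✗ (none in [2,7])
  i=1: ✓ (witness j=8)
  i=2: ✓ (witness j=8)
  i=3: ✓ (witness j=8)
  i=4: ✓ (witness j=8)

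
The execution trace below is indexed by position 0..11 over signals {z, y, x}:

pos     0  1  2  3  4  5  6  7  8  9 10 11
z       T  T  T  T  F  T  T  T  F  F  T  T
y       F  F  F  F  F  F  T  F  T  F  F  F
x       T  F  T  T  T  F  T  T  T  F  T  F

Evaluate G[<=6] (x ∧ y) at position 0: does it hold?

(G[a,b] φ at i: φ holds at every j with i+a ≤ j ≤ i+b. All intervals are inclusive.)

Check (x ∧ y) at every j in [0,6]:
  j=0: false
  j=1: false
  j=2: false
  j=3: false
  j=4: false
  j=5: false
  j=6: true
Fails at j=0 → formula fails.

No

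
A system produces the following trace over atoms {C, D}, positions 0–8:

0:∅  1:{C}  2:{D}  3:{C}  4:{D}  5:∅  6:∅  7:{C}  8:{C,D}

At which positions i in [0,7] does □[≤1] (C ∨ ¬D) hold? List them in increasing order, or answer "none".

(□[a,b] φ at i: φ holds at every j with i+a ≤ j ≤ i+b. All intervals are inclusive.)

Evaluate at each i in [0,7]:
  i=0: ✓ (all of [0,1])
  i=1: ✗ (fails at j=2)
  i=2: ✗ (fails at j=2)
  i=3: ✗ (fails at j=4)
  i=4: ✗ (fails at j=4)
  i=5: ✓ (all of [5,6])
  i=6: ✓ (all of [6,7])
  i=7: ✓ (all of [7,8])

0, 5, 6, 7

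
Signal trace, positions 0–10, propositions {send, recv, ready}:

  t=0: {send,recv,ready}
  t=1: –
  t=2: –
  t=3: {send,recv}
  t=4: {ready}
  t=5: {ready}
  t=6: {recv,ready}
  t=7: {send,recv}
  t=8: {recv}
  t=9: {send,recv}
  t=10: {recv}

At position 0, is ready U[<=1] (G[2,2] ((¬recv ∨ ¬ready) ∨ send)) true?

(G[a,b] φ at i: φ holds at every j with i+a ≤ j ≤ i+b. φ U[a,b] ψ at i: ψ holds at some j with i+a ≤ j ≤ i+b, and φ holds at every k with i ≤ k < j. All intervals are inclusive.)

Need some j in [0,1] with G[2,2] ((¬recv ∨ ¬ready) ∨ send), and ready at every k in [0,j-1].
  j=0: G[2,2] ((¬recv ∨ ¬ready) ∨ send) holds; no prefix to check → satisfied.

True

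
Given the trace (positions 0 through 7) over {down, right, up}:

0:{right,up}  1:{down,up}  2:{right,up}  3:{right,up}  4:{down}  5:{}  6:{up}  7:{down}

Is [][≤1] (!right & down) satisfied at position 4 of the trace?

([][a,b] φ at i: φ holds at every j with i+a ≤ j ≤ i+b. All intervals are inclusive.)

False

Check (!right & down) at every j in [4,5]:
  j=4: true
  j=5: false
Fails at j=5 → formula fails.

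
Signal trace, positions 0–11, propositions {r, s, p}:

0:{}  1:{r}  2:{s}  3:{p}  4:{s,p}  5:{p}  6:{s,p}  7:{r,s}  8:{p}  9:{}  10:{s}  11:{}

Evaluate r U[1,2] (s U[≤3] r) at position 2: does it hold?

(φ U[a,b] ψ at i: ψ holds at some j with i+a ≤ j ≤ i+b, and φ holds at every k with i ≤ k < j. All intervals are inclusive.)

False

Need some j in [3,4] with (s U[≤3] r), and r at every k in [2,j-1].
  j=3: (s U[≤3] r) — fails.
  j=4: (s U[≤3] r) — fails.
No j in the window works → until fails.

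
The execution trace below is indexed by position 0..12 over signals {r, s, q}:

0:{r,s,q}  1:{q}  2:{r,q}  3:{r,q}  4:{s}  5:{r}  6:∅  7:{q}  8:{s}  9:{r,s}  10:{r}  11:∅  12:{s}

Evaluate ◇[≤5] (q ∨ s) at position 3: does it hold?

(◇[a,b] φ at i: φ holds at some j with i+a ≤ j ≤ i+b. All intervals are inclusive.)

Check (q ∨ s) at each j in [3,8]:
  j=3: true
  j=4: true
  j=5: false
  j=6: false
  j=7: true
  j=8: true
Found at j=3 → formula holds.

Holds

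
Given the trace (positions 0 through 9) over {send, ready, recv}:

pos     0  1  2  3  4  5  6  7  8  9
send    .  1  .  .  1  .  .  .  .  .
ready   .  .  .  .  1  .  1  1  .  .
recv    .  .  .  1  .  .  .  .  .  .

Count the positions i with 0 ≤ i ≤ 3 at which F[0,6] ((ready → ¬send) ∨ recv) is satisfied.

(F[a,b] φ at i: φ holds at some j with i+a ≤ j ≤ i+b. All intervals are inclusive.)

Evaluate at each i in [0,3]:
  i=0: ✓ (witness j=0)
  i=1: ✓ (witness j=1)
  i=2: ✓ (witness j=2)
  i=3: ✓ (witness j=3)
Positions where it holds: {0, 1, 2, 3} → 4.

4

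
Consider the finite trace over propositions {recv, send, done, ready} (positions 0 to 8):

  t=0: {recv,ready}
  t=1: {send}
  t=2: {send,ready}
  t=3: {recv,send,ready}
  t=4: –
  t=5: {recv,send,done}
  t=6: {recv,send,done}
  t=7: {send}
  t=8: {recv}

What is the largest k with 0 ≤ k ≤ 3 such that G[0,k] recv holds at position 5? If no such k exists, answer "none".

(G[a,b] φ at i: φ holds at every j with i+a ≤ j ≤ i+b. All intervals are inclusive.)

recv must hold from j=5 onward; find where it first fails.
  j=5: holds
  j=6: holds
  j=7: fails
Holds on [5,6], so largest k = 1.

1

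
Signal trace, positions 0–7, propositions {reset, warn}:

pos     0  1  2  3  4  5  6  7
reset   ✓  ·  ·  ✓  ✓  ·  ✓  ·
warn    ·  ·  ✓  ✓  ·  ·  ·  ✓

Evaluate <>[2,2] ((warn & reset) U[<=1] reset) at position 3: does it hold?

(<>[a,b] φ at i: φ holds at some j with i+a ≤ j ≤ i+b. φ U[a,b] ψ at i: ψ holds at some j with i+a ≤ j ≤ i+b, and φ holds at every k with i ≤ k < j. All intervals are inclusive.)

Check ((warn & reset) U[<=1] reset) at each j in [5,5]:
  j=5: fails
No position in the window satisfies it → formula fails.

No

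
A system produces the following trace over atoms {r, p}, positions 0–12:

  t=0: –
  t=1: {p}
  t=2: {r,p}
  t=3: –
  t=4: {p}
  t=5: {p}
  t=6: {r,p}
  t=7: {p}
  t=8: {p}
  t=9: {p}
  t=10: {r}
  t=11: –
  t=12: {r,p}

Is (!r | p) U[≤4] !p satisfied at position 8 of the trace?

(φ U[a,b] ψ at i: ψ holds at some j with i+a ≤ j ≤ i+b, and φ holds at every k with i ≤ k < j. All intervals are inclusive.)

True

Need some j in [8,12] with !p, and (!r | p) at every k in [8,j-1].
  j=8: !p false.
  j=9: !p false.
  j=10: !p holds; (!r | p) holds at every k in [8,9] → satisfied.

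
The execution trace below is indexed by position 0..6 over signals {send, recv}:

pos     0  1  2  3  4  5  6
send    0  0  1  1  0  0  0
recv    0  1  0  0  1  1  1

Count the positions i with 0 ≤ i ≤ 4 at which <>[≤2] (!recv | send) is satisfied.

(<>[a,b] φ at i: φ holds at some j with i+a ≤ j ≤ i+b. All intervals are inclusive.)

4

Evaluate at each i in [0,4]:
  i=0: ✓ (witness j=0)
  i=1: ✓ (witness j=2)
  i=2: ✓ (witness j=2)
  i=3: ✓ (witness j=3)
  i=4: ✗ (none in [4,6])
Positions where it holds: {0, 1, 2, 3} → 4.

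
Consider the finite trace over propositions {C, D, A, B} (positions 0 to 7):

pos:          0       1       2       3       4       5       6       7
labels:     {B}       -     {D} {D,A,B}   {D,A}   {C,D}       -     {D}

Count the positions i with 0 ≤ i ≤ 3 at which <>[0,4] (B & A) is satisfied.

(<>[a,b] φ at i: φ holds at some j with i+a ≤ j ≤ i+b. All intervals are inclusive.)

4

Evaluate at each i in [0,3]:
  i=0: ✓ (witness j=3)
  i=1: ✓ (witness j=3)
  i=2: ✓ (witness j=3)
  i=3: ✓ (witness j=3)
Positions where it holds: {0, 1, 2, 3} → 4.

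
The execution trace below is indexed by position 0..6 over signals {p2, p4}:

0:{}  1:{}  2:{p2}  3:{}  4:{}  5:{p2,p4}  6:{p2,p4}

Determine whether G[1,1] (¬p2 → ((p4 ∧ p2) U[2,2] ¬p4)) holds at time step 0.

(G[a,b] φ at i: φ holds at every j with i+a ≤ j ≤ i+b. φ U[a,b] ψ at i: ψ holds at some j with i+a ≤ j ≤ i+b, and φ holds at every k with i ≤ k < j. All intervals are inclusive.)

No

Check (¬p2 → ((p4 ∧ p2) U[2,2] ¬p4)) at every j in [1,1]:
  j=1: antecedent true; consequent fails → ✗
Fails at j=1 → formula fails.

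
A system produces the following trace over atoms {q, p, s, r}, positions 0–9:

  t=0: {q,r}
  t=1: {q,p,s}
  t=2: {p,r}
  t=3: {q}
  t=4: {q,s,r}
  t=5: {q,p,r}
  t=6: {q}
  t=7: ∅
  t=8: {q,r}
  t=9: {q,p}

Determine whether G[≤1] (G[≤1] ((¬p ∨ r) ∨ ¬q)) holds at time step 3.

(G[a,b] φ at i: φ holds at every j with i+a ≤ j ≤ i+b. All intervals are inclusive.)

Yes

Check G[≤1] ((¬p ∨ r) ∨ ¬q) at every j in [3,4]:
  j=3: holds on [3,4]
  j=4: holds on [4,5]
All positions satisfy it → formula holds.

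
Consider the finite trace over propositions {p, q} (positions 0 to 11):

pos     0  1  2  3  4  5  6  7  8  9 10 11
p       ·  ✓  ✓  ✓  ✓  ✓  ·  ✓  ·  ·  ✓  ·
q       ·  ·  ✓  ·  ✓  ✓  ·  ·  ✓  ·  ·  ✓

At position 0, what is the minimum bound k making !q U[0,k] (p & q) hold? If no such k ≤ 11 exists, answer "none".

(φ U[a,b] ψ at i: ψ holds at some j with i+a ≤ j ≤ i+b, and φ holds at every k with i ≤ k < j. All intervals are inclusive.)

2

Need earliest j ≥ 0 with (p & q), and !q at every k in [0,j-1].
  j=0: rhs fails.
  j=1: rhs fails.
  j=2: rhs holds; lhs holds on [0,1]. k = 2.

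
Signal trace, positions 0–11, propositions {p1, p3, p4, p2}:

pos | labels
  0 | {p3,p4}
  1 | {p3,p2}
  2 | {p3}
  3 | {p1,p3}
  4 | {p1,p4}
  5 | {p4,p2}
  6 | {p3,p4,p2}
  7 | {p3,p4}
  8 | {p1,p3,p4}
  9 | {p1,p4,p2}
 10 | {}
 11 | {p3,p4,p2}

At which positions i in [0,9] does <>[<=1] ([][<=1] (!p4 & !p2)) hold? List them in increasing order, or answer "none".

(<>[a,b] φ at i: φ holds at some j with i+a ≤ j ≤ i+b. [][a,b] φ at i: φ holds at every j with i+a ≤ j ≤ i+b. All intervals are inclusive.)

Evaluate at each i in [0,9]:
  i=0: ✗ (none in [0,1])
  i=1: ✓ (witness j=2)
  i=2: ✓ (witness j=2)
  i=3: ✗ (none in [3,4])
  i=4: ✗ (none in [4,5])
  i=5: ✗ (none in [5,6])
  i=6: ✗ (none in [6,7])
  i=7: ✗ (none in [7,8])
  i=8: ✗ (none in [8,9])
  i=9: ✗ (none in [9,10])

1, 2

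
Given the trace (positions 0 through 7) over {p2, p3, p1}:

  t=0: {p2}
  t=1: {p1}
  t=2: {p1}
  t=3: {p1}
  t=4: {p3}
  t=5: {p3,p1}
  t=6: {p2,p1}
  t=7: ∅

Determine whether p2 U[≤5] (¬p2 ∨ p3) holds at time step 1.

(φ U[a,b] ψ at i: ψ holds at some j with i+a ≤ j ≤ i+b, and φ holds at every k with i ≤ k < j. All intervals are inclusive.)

Holds

Need some j in [1,6] with (¬p2 ∨ p3), and p2 at every k in [1,j-1].
  j=1: (¬p2 ∨ p3) holds; no prefix to check → satisfied.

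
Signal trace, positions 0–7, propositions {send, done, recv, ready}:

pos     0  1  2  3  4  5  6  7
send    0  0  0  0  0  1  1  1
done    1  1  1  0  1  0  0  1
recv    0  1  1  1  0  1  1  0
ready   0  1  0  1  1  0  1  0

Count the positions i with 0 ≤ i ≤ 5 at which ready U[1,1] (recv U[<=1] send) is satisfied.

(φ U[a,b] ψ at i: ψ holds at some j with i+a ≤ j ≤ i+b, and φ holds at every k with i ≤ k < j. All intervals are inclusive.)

1

Evaluate at each i in [0,5]:
  i=0: ✗ (no rhs in [1,1])
  i=1: ✗ (no rhs in [2,2])
  i=2: ✗ (no rhs in [3,3])
  i=3: ✗ (no rhs in [4,4])
  i=4: ✓ (rhs at j=5; lhs holds on [4,4])
  i=5: ✗ (lhs fails at k=5 before rhs at j=6)
Positions where it holds: {4} → 1.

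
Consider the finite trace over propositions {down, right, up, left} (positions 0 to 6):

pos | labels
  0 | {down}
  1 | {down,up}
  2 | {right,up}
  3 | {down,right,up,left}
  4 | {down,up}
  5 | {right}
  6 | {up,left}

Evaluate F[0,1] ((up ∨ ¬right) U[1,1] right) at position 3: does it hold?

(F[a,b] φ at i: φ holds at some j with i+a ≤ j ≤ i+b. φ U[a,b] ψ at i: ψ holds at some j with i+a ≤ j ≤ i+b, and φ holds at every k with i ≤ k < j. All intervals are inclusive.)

Holds

Check ((up ∨ ¬right) U[1,1] right) at each j in [3,4]:
  j=3: fails
  j=4: holds
Found at j=4 → formula holds.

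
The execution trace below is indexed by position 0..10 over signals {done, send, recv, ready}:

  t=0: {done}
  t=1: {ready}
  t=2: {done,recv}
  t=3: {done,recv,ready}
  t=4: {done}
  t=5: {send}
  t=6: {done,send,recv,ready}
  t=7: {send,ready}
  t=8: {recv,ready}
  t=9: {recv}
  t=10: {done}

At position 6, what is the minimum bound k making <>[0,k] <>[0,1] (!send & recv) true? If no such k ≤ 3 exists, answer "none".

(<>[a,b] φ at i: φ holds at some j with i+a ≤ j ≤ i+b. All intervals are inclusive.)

1

Scan j = 6,7,… for <>[0,1] (!send & recv):
  j=6: fails
  j=7: holds
First hit at j=7, so smallest k = 7-6 = 1.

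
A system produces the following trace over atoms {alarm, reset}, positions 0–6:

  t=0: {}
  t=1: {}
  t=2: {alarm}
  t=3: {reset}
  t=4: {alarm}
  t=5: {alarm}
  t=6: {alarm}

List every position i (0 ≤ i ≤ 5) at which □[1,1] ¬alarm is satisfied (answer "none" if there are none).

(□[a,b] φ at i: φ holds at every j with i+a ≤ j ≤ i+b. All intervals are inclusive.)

0, 2

Evaluate at each i in [0,5]:
  i=0: ✓ (all of [1,1])
  i=1: ✗ (fails at j=2)
  i=2: ✓ (all of [3,3])
  i=3: ✗ (fails at j=4)
  i=4: ✗ (fails at j=5)
  i=5: ✗ (fails at j=6)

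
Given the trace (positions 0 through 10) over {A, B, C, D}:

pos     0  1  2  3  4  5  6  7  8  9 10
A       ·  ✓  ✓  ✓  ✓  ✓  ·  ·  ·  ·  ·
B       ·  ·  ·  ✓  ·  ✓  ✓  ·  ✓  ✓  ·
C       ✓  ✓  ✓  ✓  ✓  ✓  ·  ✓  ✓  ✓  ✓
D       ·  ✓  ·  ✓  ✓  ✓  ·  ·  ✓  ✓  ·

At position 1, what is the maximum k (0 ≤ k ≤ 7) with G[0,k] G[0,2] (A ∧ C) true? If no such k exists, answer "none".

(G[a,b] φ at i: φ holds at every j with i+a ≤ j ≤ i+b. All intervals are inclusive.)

G[0,2] (A ∧ C) must hold from j=1 onward; find where it first fails.
  j=1: holds
  j=2: holds
  j=3: holds
  j=4: fails
Holds on [1,3], so largest k = 2.

2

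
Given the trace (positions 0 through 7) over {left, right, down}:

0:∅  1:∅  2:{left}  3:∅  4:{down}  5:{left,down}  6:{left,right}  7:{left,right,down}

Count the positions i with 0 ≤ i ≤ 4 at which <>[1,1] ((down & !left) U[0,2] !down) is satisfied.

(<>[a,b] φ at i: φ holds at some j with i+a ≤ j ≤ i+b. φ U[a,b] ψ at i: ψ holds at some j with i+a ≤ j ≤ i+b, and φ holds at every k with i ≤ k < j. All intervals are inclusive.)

3

Evaluate at each i in [0,4]:
  i=0: ✓ (witness j=1)
  i=1: ✓ (witness j=2)
  i=2: ✓ (witness j=3)
  i=3: ✗ (none in [4,4])
  i=4: ✗ (none in [5,5])
Positions where it holds: {0, 1, 2} → 3.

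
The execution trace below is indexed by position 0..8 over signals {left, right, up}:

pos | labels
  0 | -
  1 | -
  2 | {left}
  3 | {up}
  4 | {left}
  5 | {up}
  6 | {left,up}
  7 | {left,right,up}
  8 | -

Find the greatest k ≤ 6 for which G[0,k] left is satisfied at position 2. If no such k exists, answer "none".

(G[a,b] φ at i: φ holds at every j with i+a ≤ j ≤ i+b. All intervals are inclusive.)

left must hold from j=2 onward; find where it first fails.
  j=2: holds
  j=3: fails
Holds on [2,2], so largest k = 0.

0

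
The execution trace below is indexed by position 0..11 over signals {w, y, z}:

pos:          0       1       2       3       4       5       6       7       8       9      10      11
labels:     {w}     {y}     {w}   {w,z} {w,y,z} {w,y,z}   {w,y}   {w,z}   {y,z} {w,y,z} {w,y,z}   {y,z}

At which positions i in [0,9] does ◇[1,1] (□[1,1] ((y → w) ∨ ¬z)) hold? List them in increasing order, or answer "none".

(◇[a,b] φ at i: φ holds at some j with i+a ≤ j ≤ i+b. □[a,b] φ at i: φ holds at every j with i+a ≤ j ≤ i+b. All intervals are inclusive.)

0, 1, 2, 3, 4, 5, 7, 8

Evaluate at each i in [0,9]:
  i=0: ✓ (witness j=1)
  i=1: ✓ (witness j=2)
  i=2: ✓ (witness j=3)
  i=3: ✓ (witness j=4)
  i=4: ✓ (witness j=5)
  i=5: ✓ (witness j=6)
  i=6: ✗ (none in [7,7])
  i=7: ✓ (witness j=8)
  i=8: ✓ (witness j=9)
  i=9: ✗ (none in [10,10])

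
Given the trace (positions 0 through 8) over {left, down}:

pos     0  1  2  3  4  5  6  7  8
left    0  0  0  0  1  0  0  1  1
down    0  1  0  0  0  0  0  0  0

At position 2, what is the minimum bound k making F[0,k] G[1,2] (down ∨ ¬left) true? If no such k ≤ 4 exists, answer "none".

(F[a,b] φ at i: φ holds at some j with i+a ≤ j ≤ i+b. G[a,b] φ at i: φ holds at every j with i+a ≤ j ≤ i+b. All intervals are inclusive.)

Scan j = 2,3,… for G[1,2] (down ∨ ¬left):
  j=2: fails
  j=3: fails
  j=4: holds
First hit at j=4, so smallest k = 4-2 = 2.

2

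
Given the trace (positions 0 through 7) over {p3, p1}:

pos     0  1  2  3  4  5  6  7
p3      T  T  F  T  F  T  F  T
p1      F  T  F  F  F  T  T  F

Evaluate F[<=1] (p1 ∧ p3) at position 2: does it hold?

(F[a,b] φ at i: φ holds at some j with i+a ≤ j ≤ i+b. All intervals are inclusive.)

Check (p1 ∧ p3) at each j in [2,3]:
  j=2: false
  j=3: false
No position in the window satisfies it → formula fails.

Does not hold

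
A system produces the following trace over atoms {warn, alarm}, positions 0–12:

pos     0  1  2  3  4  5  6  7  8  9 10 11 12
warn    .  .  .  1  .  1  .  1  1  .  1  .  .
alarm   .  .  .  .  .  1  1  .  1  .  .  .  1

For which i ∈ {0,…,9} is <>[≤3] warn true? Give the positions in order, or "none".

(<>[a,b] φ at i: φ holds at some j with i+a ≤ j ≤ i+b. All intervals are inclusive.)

Evaluate at each i in [0,9]:
  i=0: ✓ (witness j=3)
  i=1: ✓ (witness j=3)
  i=2: ✓ (witness j=3)
  i=3: ✓ (witness j=3)
  i=4: ✓ (witness j=5)
  i=5: ✓ (witness j=5)
  i=6: ✓ (witness j=7)
  i=7: ✓ (witness j=7)
  i=8: ✓ (witness j=8)
  i=9: ✓ (witness j=10)

0, 1, 2, 3, 4, 5, 6, 7, 8, 9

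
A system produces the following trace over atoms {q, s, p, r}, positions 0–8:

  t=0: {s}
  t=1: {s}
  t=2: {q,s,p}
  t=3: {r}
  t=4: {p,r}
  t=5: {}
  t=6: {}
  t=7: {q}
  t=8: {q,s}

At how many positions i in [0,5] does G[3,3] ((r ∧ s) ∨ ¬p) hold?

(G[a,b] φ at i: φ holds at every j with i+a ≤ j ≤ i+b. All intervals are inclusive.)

Evaluate at each i in [0,5]:
  i=0: ✓ (all of [3,3])
  i=1: ✗ (fails at j=4)
  i=2: ✓ (all of [5,5])
  i=3: ✓ (all of [6,6])
  i=4: ✓ (all of [7,7])
  i=5: ✓ (all of [8,8])
Positions where it holds: {0, 2, 3, 4, 5} → 5.

5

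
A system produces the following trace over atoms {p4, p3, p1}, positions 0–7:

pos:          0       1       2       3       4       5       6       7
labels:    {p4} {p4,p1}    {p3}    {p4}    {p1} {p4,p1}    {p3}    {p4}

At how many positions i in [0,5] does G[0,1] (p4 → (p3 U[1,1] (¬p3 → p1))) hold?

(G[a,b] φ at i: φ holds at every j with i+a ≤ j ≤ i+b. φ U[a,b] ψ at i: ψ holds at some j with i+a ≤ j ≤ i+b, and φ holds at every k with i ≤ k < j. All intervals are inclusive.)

0

Evaluate at each i in [0,5]:
  i=0: ✗ (fails at j=0)
  i=1: ✗ (fails at j=1)
  i=2: ✗ (fails at j=3)
  i=3: ✗ (fails at j=3)
  i=4: ✗ (fails at j=5)
  i=5: ✗ (fails at j=5)
Positions where it holds: {} → 0.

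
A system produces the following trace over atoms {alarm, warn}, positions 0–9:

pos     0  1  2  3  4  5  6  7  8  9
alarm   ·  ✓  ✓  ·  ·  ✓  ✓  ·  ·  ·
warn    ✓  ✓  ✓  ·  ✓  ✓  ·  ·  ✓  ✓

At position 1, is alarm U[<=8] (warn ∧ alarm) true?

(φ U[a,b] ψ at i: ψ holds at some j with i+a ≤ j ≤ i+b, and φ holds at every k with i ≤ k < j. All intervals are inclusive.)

Yes

Need some j in [1,9] with (warn ∧ alarm), and alarm at every k in [1,j-1].
  j=1: (warn ∧ alarm) holds; no prefix to check → satisfied.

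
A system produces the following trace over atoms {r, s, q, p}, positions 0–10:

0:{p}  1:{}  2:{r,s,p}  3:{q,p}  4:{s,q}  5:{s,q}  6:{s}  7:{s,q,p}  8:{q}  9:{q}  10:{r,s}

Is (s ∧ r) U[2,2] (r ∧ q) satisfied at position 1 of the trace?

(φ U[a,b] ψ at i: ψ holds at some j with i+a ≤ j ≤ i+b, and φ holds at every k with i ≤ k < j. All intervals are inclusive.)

No

Need some j in [3,3] with (r ∧ q), and (s ∧ r) at every k in [1,j-1].
  j=3: (r ∧ q) false.
No j in the window works → until fails.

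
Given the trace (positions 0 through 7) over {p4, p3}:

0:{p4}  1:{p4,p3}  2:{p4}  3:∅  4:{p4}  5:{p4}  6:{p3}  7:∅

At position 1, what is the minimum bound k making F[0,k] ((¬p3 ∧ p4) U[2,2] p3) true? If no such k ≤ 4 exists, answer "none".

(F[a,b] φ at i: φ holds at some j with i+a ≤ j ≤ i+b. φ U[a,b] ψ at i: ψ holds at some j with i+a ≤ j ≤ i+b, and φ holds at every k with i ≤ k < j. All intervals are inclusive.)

Scan j = 1,2,… for ((¬p3 ∧ p4) U[2,2] p3):
  j=1: fails
  j=2: fails
  j=3: fails
  j=4: holds
First hit at j=4, so smallest k = 4-1 = 3.

3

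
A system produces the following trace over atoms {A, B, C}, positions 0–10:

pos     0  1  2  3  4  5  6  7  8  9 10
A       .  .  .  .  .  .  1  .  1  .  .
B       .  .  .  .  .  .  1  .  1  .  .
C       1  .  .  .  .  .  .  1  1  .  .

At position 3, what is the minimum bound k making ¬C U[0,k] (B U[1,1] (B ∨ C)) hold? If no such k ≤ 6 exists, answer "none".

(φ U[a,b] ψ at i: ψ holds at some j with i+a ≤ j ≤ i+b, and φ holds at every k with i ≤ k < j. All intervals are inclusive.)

3

Need earliest j ≥ 3 with (B U[1,1] (B ∨ C)), and ¬C at every k in [3,j-1].
  j=3: rhs fails.
  j=4: rhs fails.
  j=5: rhs fails.
  j=6: rhs holds; lhs holds on [3,5]. k = 3.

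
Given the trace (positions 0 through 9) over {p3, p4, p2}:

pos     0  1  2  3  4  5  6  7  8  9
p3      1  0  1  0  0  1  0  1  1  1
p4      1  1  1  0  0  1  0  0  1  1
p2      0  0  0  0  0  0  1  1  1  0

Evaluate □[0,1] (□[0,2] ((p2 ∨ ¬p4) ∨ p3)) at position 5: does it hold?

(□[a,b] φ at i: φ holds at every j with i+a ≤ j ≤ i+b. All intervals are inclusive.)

Holds

Check □[0,2] ((p2 ∨ ¬p4) ∨ p3) at every j in [5,6]:
  j=5: holds on [5,7]
  j=6: holds on [6,8]
All positions satisfy it → formula holds.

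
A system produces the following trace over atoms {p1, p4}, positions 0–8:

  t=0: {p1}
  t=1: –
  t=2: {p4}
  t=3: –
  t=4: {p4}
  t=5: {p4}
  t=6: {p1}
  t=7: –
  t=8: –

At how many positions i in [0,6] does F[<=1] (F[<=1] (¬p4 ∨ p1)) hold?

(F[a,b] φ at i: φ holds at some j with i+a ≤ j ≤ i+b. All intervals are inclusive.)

Evaluate at each i in [0,6]:
  i=0: ✓ (witness j=0)
  i=1: ✓ (witness j=1)
  i=2: ✓ (witness j=2)
  i=3: ✓ (witness j=3)
  i=4: ✓ (witness j=5)
  i=5: ✓ (witness j=5)
  i=6: ✓ (witness j=6)
Positions where it holds: {0, 1, 2, 3, 4, 5, 6} → 7.

7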